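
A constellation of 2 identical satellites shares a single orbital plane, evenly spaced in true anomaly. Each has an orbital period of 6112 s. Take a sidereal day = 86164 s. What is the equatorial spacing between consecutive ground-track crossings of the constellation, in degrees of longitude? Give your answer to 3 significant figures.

12.8°

Single-satellite node shift = (6112.0/86164) × 360° = 25.54°.
With 2 satellites evenly phased, successive equator crossings are 25.54/2 = 12.768° apart.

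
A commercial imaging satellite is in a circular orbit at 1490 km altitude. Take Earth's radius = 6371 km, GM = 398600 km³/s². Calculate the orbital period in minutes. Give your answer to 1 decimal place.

Semi-major axis a = 6371 + 1490 = 7861 km. Period T = 2π√(a³/μ) = 2π√(7861³/398600) = 6936.3 s = 115.61 min.

115.6 min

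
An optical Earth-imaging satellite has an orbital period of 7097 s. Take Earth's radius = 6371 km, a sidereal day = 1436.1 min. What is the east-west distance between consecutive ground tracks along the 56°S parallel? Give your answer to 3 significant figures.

Node shift per orbit = (7097.0/86166) × 360° = 29.65°.
Equatorial spacing = 29.65 × 111.2 km/° = 3297 km.
At 56° latitude, spacing = 3297 × cos(56°) = 1844 km.

1840 km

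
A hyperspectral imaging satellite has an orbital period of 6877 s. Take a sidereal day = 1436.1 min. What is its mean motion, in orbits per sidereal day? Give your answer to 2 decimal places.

12.53

Orbits per sidereal day = 86166 / 6877.0 = 12.530.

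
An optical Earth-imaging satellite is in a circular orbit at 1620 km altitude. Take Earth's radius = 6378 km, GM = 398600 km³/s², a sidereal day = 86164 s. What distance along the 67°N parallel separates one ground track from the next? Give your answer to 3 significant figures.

Semi-major axis a = 6378 + 1620 = 7998 km. Period T = 2π√(a³/μ) = 2π√(7998³/398600) = 7118.4 s = 118.64 min.
Node shift per orbit = (7118.4/86164) × 360° = 29.74°.
Equatorial spacing = 29.74 × 111.3 km/° = 3311 km.
At 67° latitude, spacing = 3311 × cos(67°) = 1294 km.

1290 km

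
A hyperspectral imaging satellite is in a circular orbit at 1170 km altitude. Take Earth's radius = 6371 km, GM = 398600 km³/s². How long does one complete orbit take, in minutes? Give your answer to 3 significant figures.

109 min

Semi-major axis a = 6371 + 1170 = 7541 km. Period T = 2π√(a³/μ) = 2π√(7541³/398600) = 6517.1 s = 108.62 min.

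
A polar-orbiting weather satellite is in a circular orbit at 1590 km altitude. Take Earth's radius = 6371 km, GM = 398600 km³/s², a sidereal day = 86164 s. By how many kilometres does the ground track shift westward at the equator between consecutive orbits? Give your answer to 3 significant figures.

Semi-major axis a = 6371 + 1590 = 7961 km. Period T = 2π√(a³/μ) = 2π√(7961³/398600) = 7069.1 s = 117.82 min.
During one orbit Earth rotates (7069.1 / 86164) × 360° = 29.54°.
At the equator that is 29.54° × (2π·6371/360) km/° = 29.54 × 111.2 = 3284 km.

3280 km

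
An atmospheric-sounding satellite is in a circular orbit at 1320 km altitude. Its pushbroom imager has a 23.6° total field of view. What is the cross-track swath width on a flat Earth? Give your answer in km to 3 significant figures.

552 km

Half-angle = 23.6°/2 = 11.8°.
Swath width ≈ 2h·tan(θ/2) = 2 × 1320 × tan(11.8°) = 551.5 km.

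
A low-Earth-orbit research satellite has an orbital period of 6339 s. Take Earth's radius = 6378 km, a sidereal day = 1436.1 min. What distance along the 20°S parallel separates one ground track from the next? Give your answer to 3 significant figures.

Node shift per orbit = (6339.0/86166) × 360° = 26.48°.
Equatorial spacing = 26.48 × 111.3 km/° = 2948 km.
At 20° latitude, spacing = 2948 × cos(20°) = 2770 km.

2770 km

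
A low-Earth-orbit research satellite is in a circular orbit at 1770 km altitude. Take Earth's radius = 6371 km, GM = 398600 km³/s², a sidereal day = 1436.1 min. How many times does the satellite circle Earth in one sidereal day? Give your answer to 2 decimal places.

Semi-major axis a = 6371 + 1770 = 8141 km. Period T = 2π√(a³/μ) = 2π√(8141³/398600) = 7310.2 s = 121.84 min.
Orbits per sidereal day = 86166 / 7310.2 = 11.787.

11.79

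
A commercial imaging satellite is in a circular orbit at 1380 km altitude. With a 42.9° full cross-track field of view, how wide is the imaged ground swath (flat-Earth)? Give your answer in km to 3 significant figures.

1080 km

Half-angle = 42.9°/2 = 21.45°.
Swath width ≈ 2h·tan(θ/2) = 2 × 1380 × tan(21.45°) = 1084.4 km.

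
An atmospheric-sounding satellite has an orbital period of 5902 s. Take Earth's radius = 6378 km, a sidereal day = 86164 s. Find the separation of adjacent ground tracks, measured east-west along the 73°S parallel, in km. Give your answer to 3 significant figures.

803 km

Node shift per orbit = (5902.0/86164) × 360° = 24.66°.
Equatorial spacing = 24.66 × 111.3 km/° = 2745 km.
At 73° latitude, spacing = 2745 × cos(73°) = 803 km.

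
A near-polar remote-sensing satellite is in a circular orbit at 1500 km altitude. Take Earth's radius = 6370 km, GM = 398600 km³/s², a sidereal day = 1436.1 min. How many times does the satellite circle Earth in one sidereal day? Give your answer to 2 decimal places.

12.40

Semi-major axis a = 6370 + 1500 = 7870 km. Period T = 2π√(a³/μ) = 2π√(7870³/398600) = 6948.2 s = 115.80 min.
Orbits per sidereal day = 86166 / 6948.2 = 12.401.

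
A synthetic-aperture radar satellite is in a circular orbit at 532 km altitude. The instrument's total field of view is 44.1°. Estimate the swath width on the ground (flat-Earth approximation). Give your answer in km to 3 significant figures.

Half-angle = 44.1°/2 = 22.05°.
Swath width ≈ 2h·tan(θ/2) = 2 × 532 × tan(22.05°) = 431.0 km.

431 km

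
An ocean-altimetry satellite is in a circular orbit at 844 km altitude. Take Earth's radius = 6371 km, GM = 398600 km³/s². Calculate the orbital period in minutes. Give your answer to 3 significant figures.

102 min

Semi-major axis a = 6371 + 844 = 7215 km. Period T = 2π√(a³/μ) = 2π√(7215³/398600) = 6099.1 s = 101.65 min.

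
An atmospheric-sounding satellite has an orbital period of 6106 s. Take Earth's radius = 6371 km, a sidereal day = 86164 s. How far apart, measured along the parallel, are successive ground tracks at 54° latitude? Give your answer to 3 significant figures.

1670 km

Node shift per orbit = (6106.0/86164) × 360° = 25.51°.
Equatorial spacing = 25.51 × 111.2 km/° = 2837 km.
At 54° latitude, spacing = 2837 × cos(54°) = 1667 km.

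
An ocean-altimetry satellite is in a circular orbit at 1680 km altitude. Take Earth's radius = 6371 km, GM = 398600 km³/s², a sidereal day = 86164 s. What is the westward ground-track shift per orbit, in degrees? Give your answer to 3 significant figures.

Semi-major axis a = 6371 + 1680 = 8051 km. Period T = 2π√(a³/μ) = 2π√(8051³/398600) = 7189.3 s = 119.82 min.
During one orbit Earth rotates (7189.3 / 86164) × 360° = 30.04°.

30.0°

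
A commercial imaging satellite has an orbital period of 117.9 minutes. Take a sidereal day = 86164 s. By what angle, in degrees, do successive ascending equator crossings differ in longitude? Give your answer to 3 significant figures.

T = 117.9 min = 7074.0 s.
During one orbit Earth rotates (7074.0 / 86164) × 360° = 29.56°.

29.6°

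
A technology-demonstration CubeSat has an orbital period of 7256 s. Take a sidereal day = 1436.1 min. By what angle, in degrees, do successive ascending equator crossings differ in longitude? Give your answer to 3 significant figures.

During one orbit Earth rotates (7256.0 / 86166) × 360° = 30.32°.

30.3°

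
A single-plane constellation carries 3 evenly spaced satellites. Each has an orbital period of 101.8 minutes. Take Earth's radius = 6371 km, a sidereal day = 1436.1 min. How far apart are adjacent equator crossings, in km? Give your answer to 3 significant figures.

T = 101.8 min = 6108.0 s.
Single-satellite node shift = (6108.0/86166) × 360° = 25.52°.
With 3 satellites evenly phased, successive equator crossings are 25.52/3 = 8.506° apart.
That is 8.506 × 111.2 = 946 km at the equator.

946 km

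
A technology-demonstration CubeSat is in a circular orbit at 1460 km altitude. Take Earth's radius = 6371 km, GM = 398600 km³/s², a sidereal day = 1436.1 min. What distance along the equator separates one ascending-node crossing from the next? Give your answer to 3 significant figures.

Semi-major axis a = 6371 + 1460 = 7831 km. Period T = 2π√(a³/μ) = 2π√(7831³/398600) = 6896.6 s = 114.94 min.
During one orbit Earth rotates (6896.6 / 86166) × 360° = 28.81°.
At the equator that is 28.81° × (2π·6371/360) km/° = 28.81 × 111.2 = 3204 km.

3200 km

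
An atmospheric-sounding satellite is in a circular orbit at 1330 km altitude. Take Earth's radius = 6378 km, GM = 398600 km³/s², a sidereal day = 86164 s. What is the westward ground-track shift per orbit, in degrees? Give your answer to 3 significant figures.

28.1°

Semi-major axis a = 6378 + 1330 = 7708 km. Period T = 2π√(a³/μ) = 2π√(7708³/398600) = 6734.8 s = 112.25 min.
During one orbit Earth rotates (6734.8 / 86164) × 360° = 28.14°.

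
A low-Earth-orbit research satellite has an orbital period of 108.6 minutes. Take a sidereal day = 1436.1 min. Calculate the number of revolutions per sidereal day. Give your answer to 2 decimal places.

T = 108.6 min = 6516.0 s.
Orbits per sidereal day = 86166 / 6516.0 = 13.224.

13.22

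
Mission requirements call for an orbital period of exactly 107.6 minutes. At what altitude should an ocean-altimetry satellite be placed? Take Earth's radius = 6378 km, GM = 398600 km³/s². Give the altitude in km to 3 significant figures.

1120 km

T = 107.6 min = 6456.0 s.
From T = 2π√(a³/μ): a = (μ T²/4π²)^(1/3) = (398600 × 6456.0² / 4π²)^(1/3) = 7494 km.
Altitude h = a − R = 7494 − 6378 = 1116 km.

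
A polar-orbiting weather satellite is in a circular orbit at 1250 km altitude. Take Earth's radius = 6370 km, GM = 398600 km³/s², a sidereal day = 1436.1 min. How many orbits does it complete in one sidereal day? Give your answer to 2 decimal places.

Semi-major axis a = 6370 + 1250 = 7620 km. Period T = 2π√(a³/μ) = 2π√(7620³/398600) = 6619.8 s = 110.33 min.
Orbits per sidereal day = 86166 / 6619.8 = 13.016.

13.02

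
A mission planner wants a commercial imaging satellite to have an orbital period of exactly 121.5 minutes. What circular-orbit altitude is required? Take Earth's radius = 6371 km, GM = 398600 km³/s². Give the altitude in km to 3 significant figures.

T = 121.5 min = 7290.0 s.
From T = 2π√(a³/μ): a = (μ T²/4π²)^(1/3) = (398600 × 7290.0² / 4π²)^(1/3) = 8126 km.
Altitude h = a − R = 8126 − 6371 = 1755 km.

1760 km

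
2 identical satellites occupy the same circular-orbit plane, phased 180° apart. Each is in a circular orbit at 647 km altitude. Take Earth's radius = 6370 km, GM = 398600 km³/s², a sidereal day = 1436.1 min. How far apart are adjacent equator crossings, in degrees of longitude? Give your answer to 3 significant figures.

12.2°

Semi-major axis a = 6370 + 647 = 7017 km. Period T = 2π√(a³/μ) = 2π√(7017³/398600) = 5849.8 s = 97.50 min.
Single-satellite node shift = (5849.8/86166) × 360° = 24.44°.
With 2 satellites evenly phased, successive equator crossings are 24.44/2 = 12.220° apart.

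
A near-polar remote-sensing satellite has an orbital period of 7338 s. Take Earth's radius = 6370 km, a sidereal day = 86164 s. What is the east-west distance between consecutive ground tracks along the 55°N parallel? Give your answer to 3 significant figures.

1960 km

Node shift per orbit = (7338.0/86164) × 360° = 30.66°.
Equatorial spacing = 30.66 × 111.2 km/° = 3409 km.
At 55° latitude, spacing = 3409 × cos(55°) = 1955 km.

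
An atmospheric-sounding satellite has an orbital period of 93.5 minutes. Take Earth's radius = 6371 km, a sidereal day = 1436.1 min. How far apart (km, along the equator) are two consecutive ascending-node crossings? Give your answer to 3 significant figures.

T = 93.5 min = 5610.0 s.
During one orbit Earth rotates (5610.0 / 86166) × 360° = 23.44°.
At the equator that is 23.44° × (2π·6371/360) km/° = 23.44 × 111.2 = 2606 km.

2610 km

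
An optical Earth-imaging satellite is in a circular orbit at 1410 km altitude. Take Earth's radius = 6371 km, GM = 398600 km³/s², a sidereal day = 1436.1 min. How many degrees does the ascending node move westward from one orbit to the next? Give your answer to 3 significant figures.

Semi-major axis a = 6371 + 1410 = 7781 km. Period T = 2π√(a³/μ) = 2π√(7781³/398600) = 6830.7 s = 113.84 min.
During one orbit Earth rotates (6830.7 / 86166) × 360° = 28.54°.

28.5°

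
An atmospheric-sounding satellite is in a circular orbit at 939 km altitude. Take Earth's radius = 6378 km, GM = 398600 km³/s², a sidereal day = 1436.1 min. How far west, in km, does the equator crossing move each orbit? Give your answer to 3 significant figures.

2900 km

Semi-major axis a = 6378 + 939 = 7317 km. Period T = 2π√(a³/μ) = 2π√(7317³/398600) = 6228.9 s = 103.81 min.
During one orbit Earth rotates (6228.9 / 86166) × 360° = 26.02°.
At the equator that is 26.02° × (2π·6378/360) km/° = 26.02 × 111.3 = 2897 km.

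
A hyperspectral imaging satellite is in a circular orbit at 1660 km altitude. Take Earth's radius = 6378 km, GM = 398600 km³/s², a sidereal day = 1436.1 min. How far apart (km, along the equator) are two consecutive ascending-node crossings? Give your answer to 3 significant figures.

Semi-major axis a = 6378 + 1660 = 8038 km. Period T = 2π√(a³/μ) = 2π√(8038³/398600) = 7171.9 s = 119.53 min.
During one orbit Earth rotates (7171.9 / 86166) × 360° = 29.96°.
At the equator that is 29.96° × (2π·6378/360) km/° = 29.96 × 111.3 = 3336 km.

3340 km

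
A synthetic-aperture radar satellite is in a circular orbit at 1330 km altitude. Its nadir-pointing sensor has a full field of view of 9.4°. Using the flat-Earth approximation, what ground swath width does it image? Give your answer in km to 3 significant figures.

219 km

Half-angle = 9.4°/2 = 4.7°.
Swath width ≈ 2h·tan(θ/2) = 2 × 1330 × tan(4.7°) = 218.7 km.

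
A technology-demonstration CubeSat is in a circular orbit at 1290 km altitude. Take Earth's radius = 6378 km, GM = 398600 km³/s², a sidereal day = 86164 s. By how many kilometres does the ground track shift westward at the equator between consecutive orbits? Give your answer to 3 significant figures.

Semi-major axis a = 6378 + 1290 = 7668 km. Period T = 2π√(a³/μ) = 2π√(7668³/398600) = 6682.4 s = 111.37 min.
During one orbit Earth rotates (6682.4 / 86164) × 360° = 27.92°.
At the equator that is 27.92° × (2π·6378/360) km/° = 27.92 × 111.3 = 3108 km.

3110 km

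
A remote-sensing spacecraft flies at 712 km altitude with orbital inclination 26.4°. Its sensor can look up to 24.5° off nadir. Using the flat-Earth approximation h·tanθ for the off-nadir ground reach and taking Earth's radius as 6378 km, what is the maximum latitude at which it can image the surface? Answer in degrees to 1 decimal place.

29.3°

For a prograde orbit the ground track reaches latitude ±i = ±26.4°.
Sensor half-swath on the ground ≈ 712·tan(24.5°) = 324 km = 2.91° of latitude.
Maximum observable latitude ≈ 26.4 + 2.91 = 29.3°.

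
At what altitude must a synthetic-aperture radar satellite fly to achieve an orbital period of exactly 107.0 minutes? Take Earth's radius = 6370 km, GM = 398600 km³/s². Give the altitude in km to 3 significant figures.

1100 km

T = 107.0 min = 6420.0 s.
From T = 2π√(a³/μ): a = (μ T²/4π²)^(1/3) = (398600 × 6420.0² / 4π²)^(1/3) = 7466 km.
Altitude h = a − R = 7466 − 6370 = 1096 km.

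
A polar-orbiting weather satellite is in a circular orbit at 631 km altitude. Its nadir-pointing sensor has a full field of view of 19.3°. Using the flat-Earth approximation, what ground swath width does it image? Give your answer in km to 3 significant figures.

Half-angle = 19.3°/2 = 9.65°.
Swath width ≈ 2h·tan(θ/2) = 2 × 631 × tan(9.65°) = 214.6 km.

215 km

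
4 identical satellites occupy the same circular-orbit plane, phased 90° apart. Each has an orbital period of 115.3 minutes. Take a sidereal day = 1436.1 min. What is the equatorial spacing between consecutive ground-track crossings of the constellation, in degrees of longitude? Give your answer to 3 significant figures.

7.23°

T = 115.3 min = 6918.0 s.
Single-satellite node shift = (6918.0/86166) × 360° = 28.90°.
With 4 satellites evenly phased, successive equator crossings are 28.90/4 = 7.226° apart.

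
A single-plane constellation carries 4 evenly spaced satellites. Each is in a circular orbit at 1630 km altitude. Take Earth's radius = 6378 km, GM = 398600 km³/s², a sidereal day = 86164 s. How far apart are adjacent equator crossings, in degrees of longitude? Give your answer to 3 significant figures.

Semi-major axis a = 6378 + 1630 = 8008 km. Period T = 2π√(a³/μ) = 2π√(8008³/398600) = 7131.8 s = 118.86 min.
Single-satellite node shift = (7131.8/86164) × 360° = 29.80°.
With 4 satellites evenly phased, successive equator crossings are 29.80/4 = 7.449° apart.

7.45°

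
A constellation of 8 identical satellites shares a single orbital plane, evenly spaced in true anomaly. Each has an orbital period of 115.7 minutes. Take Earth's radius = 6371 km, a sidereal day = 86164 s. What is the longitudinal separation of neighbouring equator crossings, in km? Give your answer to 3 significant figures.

T = 115.7 min = 6942.0 s.
Single-satellite node shift = (6942.0/86164) × 360° = 29.00°.
With 8 satellites evenly phased, successive equator crossings are 29.00/8 = 3.626° apart.
That is 3.626 × 111.2 = 403 km at the equator.

403 km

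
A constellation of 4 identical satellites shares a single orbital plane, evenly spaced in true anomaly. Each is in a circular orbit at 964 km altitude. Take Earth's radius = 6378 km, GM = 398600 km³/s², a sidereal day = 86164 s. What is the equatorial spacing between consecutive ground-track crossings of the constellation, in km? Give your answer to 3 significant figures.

728 km

Semi-major axis a = 6378 + 964 = 7342 km. Period T = 2π√(a³/μ) = 2π√(7342³/398600) = 6260.8 s = 104.35 min.
Single-satellite node shift = (6260.8/86164) × 360° = 26.16°.
With 4 satellites evenly phased, successive equator crossings are 26.16/4 = 6.540° apart.
That is 6.540 × 111.3 = 728 km at the equator.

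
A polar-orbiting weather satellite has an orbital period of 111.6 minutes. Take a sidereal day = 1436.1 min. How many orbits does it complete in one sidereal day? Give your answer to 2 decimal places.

12.87

T = 111.6 min = 6696.0 s.
Orbits per sidereal day = 86166 / 6696.0 = 12.868.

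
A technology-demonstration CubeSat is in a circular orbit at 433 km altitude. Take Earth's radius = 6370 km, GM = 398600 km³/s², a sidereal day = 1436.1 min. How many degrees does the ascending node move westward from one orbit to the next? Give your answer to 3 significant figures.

23.3°

Semi-major axis a = 6370 + 433 = 6803 km. Period T = 2π√(a³/μ) = 2π√(6803³/398600) = 5584.2 s = 93.07 min.
During one orbit Earth rotates (5584.2 / 86166) × 360° = 23.33°.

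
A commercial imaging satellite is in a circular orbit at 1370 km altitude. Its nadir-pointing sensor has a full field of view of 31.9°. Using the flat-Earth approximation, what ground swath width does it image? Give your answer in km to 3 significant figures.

783 km

Half-angle = 31.9°/2 = 15.95°.
Swath width ≈ 2h·tan(θ/2) = 2 × 1370 × tan(15.95°) = 783.1 km.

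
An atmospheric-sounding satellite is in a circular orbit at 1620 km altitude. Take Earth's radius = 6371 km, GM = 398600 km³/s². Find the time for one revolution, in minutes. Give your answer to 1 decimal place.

Semi-major axis a = 6371 + 1620 = 7991 km. Period T = 2π√(a³/μ) = 2π√(7991³/398600) = 7109.1 s = 118.48 min.

118.5 min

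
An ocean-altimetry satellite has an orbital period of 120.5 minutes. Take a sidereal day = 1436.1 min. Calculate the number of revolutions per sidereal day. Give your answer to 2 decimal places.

11.92

T = 120.5 min = 7230.0 s.
Orbits per sidereal day = 86166 / 7230.0 = 11.918.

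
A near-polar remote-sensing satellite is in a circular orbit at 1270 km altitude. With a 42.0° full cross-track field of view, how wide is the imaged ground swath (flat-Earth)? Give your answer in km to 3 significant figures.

975 km

Half-angle = 42.0°/2 = 21°.
Swath width ≈ 2h·tan(θ/2) = 2 × 1270 × tan(21°) = 975.0 km.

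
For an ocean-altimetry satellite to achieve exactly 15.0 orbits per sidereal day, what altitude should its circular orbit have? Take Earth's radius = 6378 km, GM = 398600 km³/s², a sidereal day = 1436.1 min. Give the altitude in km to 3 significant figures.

Required period T = 86166 / 15.0 = 5744.4 s.
From T = 2π√(a³/μ): a = (μ T²/4π²)^(1/3) = (398600 × 5744.4² / 4π²)^(1/3) = 6932 km.
Altitude h = a − R = 6932 − 6378 = 554 km.

554 km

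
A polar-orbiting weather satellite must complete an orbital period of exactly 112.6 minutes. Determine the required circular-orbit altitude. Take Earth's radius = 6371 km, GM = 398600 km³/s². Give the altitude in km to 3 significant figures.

T = 112.6 min = 6756.0 s.
From T = 2π√(a³/μ): a = (μ T²/4π²)^(1/3) = (398600 × 6756.0² / 4π²)^(1/3) = 7724 km.
Altitude h = a − R = 7724 − 6371 = 1353 km.

1350 km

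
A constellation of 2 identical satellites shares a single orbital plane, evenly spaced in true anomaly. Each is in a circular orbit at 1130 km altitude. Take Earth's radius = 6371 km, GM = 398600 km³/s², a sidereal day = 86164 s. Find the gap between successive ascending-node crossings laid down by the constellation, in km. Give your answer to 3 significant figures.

1500 km

Semi-major axis a = 6371 + 1130 = 7501 km. Period T = 2π√(a³/μ) = 2π√(7501³/398600) = 6465.3 s = 107.76 min.
Single-satellite node shift = (6465.3/86164) × 360° = 27.01°.
With 2 satellites evenly phased, successive equator crossings are 27.01/2 = 13.506° apart.
That is 13.506 × 111.2 = 1502 km at the equator.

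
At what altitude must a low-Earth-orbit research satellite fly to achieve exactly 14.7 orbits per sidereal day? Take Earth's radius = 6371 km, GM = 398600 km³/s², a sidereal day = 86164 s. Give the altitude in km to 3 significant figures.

655 km

Required period T = 86164 / 14.7 = 5861.5 s.
From T = 2π√(a³/μ): a = (μ T²/4π²)^(1/3) = (398600 × 5861.5² / 4π²)^(1/3) = 7026 km.
Altitude h = a − R = 7026 − 6371 = 655 km.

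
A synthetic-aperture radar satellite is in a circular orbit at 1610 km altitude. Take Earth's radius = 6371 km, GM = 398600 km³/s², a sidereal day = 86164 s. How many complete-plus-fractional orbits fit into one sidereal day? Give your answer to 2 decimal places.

Semi-major axis a = 6371 + 1610 = 7981 km. Period T = 2π√(a³/μ) = 2π√(7981³/398600) = 7095.7 s = 118.26 min.
Orbits per sidereal day = 86164 / 7095.7 = 12.143.

12.14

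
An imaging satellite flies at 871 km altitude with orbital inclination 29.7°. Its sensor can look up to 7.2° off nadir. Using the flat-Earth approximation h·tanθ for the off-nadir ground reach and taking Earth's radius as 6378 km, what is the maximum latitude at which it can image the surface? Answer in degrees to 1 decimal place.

30.7°

For a prograde orbit the ground track reaches latitude ±i = ±29.7°.
Sensor half-swath on the ground ≈ 871·tan(7.2°) = 110 km = 0.99° of latitude.
Maximum observable latitude ≈ 29.7 + 0.99 = 30.7°.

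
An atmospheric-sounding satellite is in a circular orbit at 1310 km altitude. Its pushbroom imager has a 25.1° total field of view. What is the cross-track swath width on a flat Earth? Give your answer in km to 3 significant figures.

Half-angle = 25.1°/2 = 12.55°.
Swath width ≈ 2h·tan(θ/2) = 2 × 1310 × tan(12.55°) = 583.2 km.

583 km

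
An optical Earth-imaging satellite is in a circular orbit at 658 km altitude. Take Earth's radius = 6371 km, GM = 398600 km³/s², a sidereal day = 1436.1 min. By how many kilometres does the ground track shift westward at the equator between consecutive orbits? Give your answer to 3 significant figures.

Semi-major axis a = 6371 + 658 = 7029 km. Period T = 2π√(a³/μ) = 2π√(7029³/398600) = 5864.8 s = 97.75 min.
During one orbit Earth rotates (5864.8 / 86166) × 360° = 24.50°.
At the equator that is 24.50° × (2π·6371/360) km/° = 24.50 × 111.2 = 2725 km.

2720 km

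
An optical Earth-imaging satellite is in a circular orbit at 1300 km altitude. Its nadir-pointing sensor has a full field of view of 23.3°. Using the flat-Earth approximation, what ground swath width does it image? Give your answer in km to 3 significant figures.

536 km

Half-angle = 23.3°/2 = 11.65°.
Swath width ≈ 2h·tan(θ/2) = 2 × 1300 × tan(11.65°) = 536.1 km.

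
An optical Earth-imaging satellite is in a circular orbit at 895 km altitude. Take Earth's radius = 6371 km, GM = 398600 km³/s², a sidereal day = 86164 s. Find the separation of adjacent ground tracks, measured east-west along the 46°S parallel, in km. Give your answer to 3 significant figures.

Semi-major axis a = 6371 + 895 = 7266 km. Period T = 2π√(a³/μ) = 2π√(7266³/398600) = 6163.9 s = 102.73 min.
Node shift per orbit = (6163.9/86164) × 360° = 25.75°.
Equatorial spacing = 25.75 × 111.2 km/° = 2864 km.
At 46° latitude, spacing = 2864 × cos(46°) = 1989 km.

1990 km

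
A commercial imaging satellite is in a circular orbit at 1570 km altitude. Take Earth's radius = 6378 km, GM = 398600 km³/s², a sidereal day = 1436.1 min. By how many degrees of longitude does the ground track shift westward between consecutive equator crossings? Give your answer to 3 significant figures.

Semi-major axis a = 6378 + 1570 = 7948 km. Period T = 2π√(a³/μ) = 2π√(7948³/398600) = 7051.8 s = 117.53 min.
During one orbit Earth rotates (7051.8 / 86166) × 360° = 29.46°.

29.5°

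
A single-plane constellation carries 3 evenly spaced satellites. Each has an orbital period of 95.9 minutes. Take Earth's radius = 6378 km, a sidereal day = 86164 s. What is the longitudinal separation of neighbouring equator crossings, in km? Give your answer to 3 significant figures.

T = 95.9 min = 5754.0 s.
Single-satellite node shift = (5754.0/86164) × 360° = 24.04°.
With 3 satellites evenly phased, successive equator crossings are 24.04/3 = 8.014° apart.
That is 8.014 × 111.3 = 892 km at the equator.

892 km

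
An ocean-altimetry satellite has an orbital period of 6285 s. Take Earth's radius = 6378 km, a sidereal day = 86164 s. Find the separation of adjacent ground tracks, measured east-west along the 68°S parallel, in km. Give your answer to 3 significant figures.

Node shift per orbit = (6285.0/86164) × 360° = 26.26°.
Equatorial spacing = 26.26 × 111.3 km/° = 2923 km.
At 68° latitude, spacing = 2923 × cos(68°) = 1095 km.

1100 km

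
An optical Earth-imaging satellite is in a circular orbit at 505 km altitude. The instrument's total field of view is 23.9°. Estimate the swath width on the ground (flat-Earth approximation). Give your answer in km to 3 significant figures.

Half-angle = 23.9°/2 = 11.95°.
Swath width ≈ 2h·tan(θ/2) = 2 × 505 × tan(11.95°) = 213.8 km.

214 km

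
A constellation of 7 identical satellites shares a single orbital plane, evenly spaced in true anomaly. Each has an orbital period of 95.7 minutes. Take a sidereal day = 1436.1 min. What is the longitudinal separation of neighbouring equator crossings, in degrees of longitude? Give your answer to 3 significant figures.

3.43°

T = 95.7 min = 5742.0 s.
Single-satellite node shift = (5742.0/86166) × 360° = 23.99°.
With 7 satellites evenly phased, successive equator crossings are 23.99/7 = 3.427° apart.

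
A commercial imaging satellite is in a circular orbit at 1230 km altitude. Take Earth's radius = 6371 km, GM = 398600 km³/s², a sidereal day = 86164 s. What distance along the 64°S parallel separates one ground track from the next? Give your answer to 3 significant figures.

1340 km

Semi-major axis a = 6371 + 1230 = 7601 km. Period T = 2π√(a³/μ) = 2π√(7601³/398600) = 6595.0 s = 109.92 min.
Node shift per orbit = (6595.0/86164) × 360° = 27.55°.
Equatorial spacing = 27.55 × 111.2 km/° = 3064 km.
At 64° latitude, spacing = 3064 × cos(64°) = 1343 km.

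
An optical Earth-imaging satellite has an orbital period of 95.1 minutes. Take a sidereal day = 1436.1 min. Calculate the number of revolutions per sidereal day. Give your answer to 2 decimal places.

T = 95.1 min = 5706.0 s.
Orbits per sidereal day = 86166 / 5706.0 = 15.101.

15.10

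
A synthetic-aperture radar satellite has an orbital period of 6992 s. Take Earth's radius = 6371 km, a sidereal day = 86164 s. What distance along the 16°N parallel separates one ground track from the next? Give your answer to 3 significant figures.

3120 km

Node shift per orbit = (6992.0/86164) × 360° = 29.21°.
Equatorial spacing = 29.21 × 111.2 km/° = 3248 km.
At 16° latitude, spacing = 3248 × cos(16°) = 3123 km.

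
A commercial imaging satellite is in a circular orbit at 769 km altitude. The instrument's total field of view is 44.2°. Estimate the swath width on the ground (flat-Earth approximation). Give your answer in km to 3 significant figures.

Half-angle = 44.2°/2 = 22.1°.
Swath width ≈ 2h·tan(θ/2) = 2 × 769 × tan(22.1°) = 624.5 km.

625 km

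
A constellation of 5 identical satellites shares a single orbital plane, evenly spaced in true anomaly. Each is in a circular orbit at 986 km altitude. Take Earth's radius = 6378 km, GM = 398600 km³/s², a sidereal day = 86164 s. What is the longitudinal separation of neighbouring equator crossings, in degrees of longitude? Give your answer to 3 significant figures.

5.26°

Semi-major axis a = 6378 + 986 = 7364 km. Period T = 2π√(a³/μ) = 2π√(7364³/398600) = 6289.0 s = 104.82 min.
Single-satellite node shift = (6289.0/86164) × 360° = 26.28°.
With 5 satellites evenly phased, successive equator crossings are 26.28/5 = 5.255° apart.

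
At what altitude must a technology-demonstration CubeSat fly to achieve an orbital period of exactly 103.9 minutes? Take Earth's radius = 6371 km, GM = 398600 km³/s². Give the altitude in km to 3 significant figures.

950 km

T = 103.9 min = 6234.0 s.
From T = 2π√(a³/μ): a = (μ T²/4π²)^(1/3) = (398600 × 6234.0² / 4π²)^(1/3) = 7321 km.
Altitude h = a − R = 7321 − 6371 = 950 km.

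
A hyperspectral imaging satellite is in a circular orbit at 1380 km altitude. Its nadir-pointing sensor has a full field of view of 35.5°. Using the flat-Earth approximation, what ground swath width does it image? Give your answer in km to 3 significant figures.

883 km

Half-angle = 35.5°/2 = 17.75°.
Swath width ≈ 2h·tan(θ/2) = 2 × 1380 × tan(17.75°) = 883.5 km.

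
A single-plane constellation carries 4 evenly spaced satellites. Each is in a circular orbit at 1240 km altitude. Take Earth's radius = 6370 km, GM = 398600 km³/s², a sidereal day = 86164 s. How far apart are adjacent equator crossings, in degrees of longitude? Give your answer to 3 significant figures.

Semi-major axis a = 6370 + 1240 = 7610 km. Period T = 2π√(a³/μ) = 2π√(7610³/398600) = 6606.8 s = 110.11 min.
Single-satellite node shift = (6606.8/86164) × 360° = 27.60°.
With 4 satellites evenly phased, successive equator crossings are 27.60/4 = 6.901° apart.

6.90°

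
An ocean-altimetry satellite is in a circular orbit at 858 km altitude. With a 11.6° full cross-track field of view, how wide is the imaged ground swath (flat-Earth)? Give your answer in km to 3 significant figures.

Half-angle = 11.6°/2 = 5.8°.
Swath width ≈ 2h·tan(θ/2) = 2 × 858 × tan(5.8°) = 174.3 km.

174 km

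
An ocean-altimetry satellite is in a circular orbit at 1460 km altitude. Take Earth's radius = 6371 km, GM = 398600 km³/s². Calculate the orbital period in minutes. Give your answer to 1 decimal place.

Semi-major axis a = 6371 + 1460 = 7831 km. Period T = 2π√(a³/μ) = 2π√(7831³/398600) = 6896.6 s = 114.94 min.

114.9 min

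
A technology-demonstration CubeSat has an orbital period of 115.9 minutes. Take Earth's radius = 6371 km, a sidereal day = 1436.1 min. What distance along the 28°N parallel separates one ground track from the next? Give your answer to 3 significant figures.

T = 115.9 min = 6954.0 s.
Node shift per orbit = (6954.0/86166) × 360° = 29.05°.
Equatorial spacing = 29.05 × 111.2 km/° = 3231 km.
At 28° latitude, spacing = 3231 × cos(28°) = 2852 km.

2850 km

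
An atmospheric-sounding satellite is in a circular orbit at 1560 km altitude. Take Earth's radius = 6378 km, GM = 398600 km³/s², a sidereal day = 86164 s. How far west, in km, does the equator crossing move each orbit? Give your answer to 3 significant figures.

3270 km

Semi-major axis a = 6378 + 1560 = 7938 km. Period T = 2π√(a³/μ) = 2π√(7938³/398600) = 7038.5 s = 117.31 min.
During one orbit Earth rotates (7038.5 / 86164) × 360° = 29.41°.
At the equator that is 29.41° × (2π·6378/360) km/° = 29.41 × 111.3 = 3274 km.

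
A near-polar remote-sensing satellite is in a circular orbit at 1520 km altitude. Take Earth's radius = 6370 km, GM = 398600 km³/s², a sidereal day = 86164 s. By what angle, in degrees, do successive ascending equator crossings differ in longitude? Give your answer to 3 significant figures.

29.1°

Semi-major axis a = 6370 + 1520 = 7890 km. Period T = 2π√(a³/μ) = 2π√(7890³/398600) = 6974.7 s = 116.25 min.
During one orbit Earth rotates (6974.7 / 86164) × 360° = 29.14°.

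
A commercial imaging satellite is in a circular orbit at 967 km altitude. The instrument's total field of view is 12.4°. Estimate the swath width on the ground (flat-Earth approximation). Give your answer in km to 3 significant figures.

210 km

Half-angle = 12.4°/2 = 6.2°.
Swath width ≈ 2h·tan(θ/2) = 2 × 967 × tan(6.2°) = 210.1 km.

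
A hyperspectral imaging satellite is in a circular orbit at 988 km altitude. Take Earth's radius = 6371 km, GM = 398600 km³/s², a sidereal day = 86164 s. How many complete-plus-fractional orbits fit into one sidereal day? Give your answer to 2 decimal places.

Semi-major axis a = 6371 + 988 = 7359 km. Period T = 2π√(a³/μ) = 2π√(7359³/398600) = 6282.6 s = 104.71 min.
Orbits per sidereal day = 86164 / 6282.6 = 13.715.

13.71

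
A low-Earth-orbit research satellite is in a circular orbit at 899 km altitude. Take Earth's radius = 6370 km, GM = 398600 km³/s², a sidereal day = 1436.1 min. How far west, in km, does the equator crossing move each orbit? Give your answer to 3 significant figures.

Semi-major axis a = 6370 + 899 = 7269 km. Period T = 2π√(a³/μ) = 2π√(7269³/398600) = 6167.7 s = 102.79 min.
During one orbit Earth rotates (6167.7 / 86166) × 360° = 25.77°.
At the equator that is 25.77° × (2π·6370/360) km/° = 25.77 × 111.2 = 2865 km.

2860 km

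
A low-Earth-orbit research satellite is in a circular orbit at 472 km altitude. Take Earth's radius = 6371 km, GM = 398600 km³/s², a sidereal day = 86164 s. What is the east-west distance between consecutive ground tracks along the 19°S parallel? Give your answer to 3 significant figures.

2470 km

Semi-major axis a = 6371 + 472 = 6843 km. Period T = 2π√(a³/μ) = 2π√(6843³/398600) = 5633.5 s = 93.89 min.
Node shift per orbit = (5633.5/86164) × 360° = 23.54°.
Equatorial spacing = 23.54 × 111.2 km/° = 2617 km.
At 19° latitude, spacing = 2617 × cos(19°) = 2475 km.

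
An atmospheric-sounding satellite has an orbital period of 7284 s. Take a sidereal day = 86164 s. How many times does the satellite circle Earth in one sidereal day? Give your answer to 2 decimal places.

11.83

Orbits per sidereal day = 86164 / 7284.0 = 11.829.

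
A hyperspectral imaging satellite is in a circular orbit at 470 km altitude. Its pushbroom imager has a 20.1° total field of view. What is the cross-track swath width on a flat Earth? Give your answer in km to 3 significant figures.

Half-angle = 20.1°/2 = 10.05°.
Swath width ≈ 2h·tan(θ/2) = 2 × 470 × tan(10.05°) = 166.6 km.

167 km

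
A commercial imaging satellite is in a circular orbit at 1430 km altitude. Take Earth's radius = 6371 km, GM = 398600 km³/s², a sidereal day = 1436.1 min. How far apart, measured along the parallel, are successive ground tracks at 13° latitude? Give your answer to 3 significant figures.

3100 km

Semi-major axis a = 6371 + 1430 = 7801 km. Period T = 2π√(a³/μ) = 2π√(7801³/398600) = 6857.0 s = 114.28 min.
Node shift per orbit = (6857.0/86166) × 360° = 28.65°.
Equatorial spacing = 28.65 × 111.2 km/° = 3186 km.
At 13° latitude, spacing = 3186 × cos(13°) = 3104 km.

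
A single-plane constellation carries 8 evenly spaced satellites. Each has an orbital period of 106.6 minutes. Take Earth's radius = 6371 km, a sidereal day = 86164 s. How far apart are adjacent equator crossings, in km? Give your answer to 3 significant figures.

T = 106.6 min = 6396.0 s.
Single-satellite node shift = (6396.0/86164) × 360° = 26.72°.
With 8 satellites evenly phased, successive equator crossings are 26.72/8 = 3.340° apart.
That is 3.340 × 111.2 = 371 km at the equator.

371 km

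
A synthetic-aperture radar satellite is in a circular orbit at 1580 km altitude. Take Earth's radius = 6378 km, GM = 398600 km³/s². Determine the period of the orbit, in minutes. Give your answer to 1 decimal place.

Semi-major axis a = 6378 + 1580 = 7958 km. Period T = 2π√(a³/μ) = 2π√(7958³/398600) = 7065.1 s = 117.75 min.

117.8 min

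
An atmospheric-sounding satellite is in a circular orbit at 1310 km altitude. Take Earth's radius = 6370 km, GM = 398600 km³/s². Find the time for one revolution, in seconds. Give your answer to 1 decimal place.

6698.1 seconds

Semi-major axis a = 6370 + 1310 = 7680 km. Period T = 2π√(a³/μ) = 2π√(7680³/398600) = 6698.1 s = 111.64 min.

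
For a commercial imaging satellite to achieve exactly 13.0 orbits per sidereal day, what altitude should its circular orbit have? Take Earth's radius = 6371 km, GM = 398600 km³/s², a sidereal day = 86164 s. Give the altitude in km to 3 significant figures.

1260 km

Required period T = 86164 / 13.0 = 6628.0 s.
From T = 2π√(a³/μ): a = (μ T²/4π²)^(1/3) = (398600 × 6628.0² / 4π²)^(1/3) = 7626 km.
Altitude h = a − R = 7626 − 6371 = 1255 km.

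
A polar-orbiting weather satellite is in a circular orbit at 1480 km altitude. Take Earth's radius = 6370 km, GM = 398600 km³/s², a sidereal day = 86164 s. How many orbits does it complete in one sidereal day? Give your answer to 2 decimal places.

12.45

Semi-major axis a = 6370 + 1480 = 7850 km. Period T = 2π√(a³/μ) = 2π√(7850³/398600) = 6921.7 s = 115.36 min.
Orbits per sidereal day = 86164 / 6921.7 = 12.448.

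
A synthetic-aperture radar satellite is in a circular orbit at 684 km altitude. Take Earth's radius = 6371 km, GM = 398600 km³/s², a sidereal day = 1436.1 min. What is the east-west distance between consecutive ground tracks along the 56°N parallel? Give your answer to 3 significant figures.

1530 km

Semi-major axis a = 6371 + 684 = 7055 km. Period T = 2π√(a³/μ) = 2π√(7055³/398600) = 5897.3 s = 98.29 min.
Node shift per orbit = (5897.3/86166) × 360° = 24.64°.
Equatorial spacing = 24.64 × 111.2 km/° = 2740 km.
At 56° latitude, spacing = 2740 × cos(56°) = 1532 km.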